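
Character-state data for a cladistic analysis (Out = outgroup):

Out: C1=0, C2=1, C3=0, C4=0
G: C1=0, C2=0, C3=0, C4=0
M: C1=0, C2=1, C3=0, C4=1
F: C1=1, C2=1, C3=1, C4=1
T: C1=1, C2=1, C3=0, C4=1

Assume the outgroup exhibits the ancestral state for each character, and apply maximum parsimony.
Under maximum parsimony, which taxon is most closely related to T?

Character polarity is set by the outgroup: the derived state is whichever differs from the outgroup's state, so for C2 the derived state is '0', and for the remaining characters it is '1'.
C1 (derived state '1') is shared by F and T — a synapomorphy uniting that clade.
C2: derived state '0' in G only — an autapomorphy, so it tells us nothing about relationships among taxa.
C3: derived state '1' in F only — an autapomorphy, so it tells us nothing about relationships among taxa.
Only F, M, and T show the derived state '1' for C4, supporting them as a clade.
Most parsimonious ingroup topology: (G,(M,(F,T))).
T and F form a cherry on this tree, so they are sister taxa.

F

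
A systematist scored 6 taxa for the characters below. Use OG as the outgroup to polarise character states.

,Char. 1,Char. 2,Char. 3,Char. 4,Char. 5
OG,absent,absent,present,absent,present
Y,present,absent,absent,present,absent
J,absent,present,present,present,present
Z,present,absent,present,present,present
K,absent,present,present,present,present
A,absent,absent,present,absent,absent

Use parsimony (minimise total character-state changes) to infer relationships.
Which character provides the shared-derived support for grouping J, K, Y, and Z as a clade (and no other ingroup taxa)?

Char. 4

Character polarity is set by the outgroup: the derived state is whichever differs from the outgroup's state, so for Char. 3, Char. 5 the derived state is 'absent', and for the remaining characters it is 'present'.
Only Y and Z show the derived state 'present' for Char. 1, supporting them as a clade.
Only J and K show the derived state 'present' for Char. 2, supporting them as a clade.
Char. 3: derived state 'absent' in Y only — an autapomorphy, so it tells us nothing about relationships among taxa.
Char. 4 (derived state 'present') is shared by J, K, Y, and Z — a synapomorphy uniting that clade.
Char. 5 groups A and Y, which is incompatible with the clades supported by the remaining characters; treating it as convergent (homoplasy) costs fewer steps than any alternative tree.
Most parsimonious ingroup topology: (((Y,Z),(J,K)),A).
The clade {J, K, Y, Z} is supported by Char. 4: its derived state 'present' occurs in exactly those taxa and in no other taxon (including the outgroup).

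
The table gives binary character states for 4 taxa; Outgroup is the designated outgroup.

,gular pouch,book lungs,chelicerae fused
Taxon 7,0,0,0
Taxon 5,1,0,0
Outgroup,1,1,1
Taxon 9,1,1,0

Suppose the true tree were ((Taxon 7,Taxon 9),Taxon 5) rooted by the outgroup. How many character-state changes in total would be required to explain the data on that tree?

4

Map each character onto ((Taxon 7,Taxon 9),Taxon 5) (rooted by Outgroup) and count the minimum state changes it requires (Fitch parsimony):
gular pouch: 1; book lungs: 2; chelicerae fused: 1.
Total tree length = 4.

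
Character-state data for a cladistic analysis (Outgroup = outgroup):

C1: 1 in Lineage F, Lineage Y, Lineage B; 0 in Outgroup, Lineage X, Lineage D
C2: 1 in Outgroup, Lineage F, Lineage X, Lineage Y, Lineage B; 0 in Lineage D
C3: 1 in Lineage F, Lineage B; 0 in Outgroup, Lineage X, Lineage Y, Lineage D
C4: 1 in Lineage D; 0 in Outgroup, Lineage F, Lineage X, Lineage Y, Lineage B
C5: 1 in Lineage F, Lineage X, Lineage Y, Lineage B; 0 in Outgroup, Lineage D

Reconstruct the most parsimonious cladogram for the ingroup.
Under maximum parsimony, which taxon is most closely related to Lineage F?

Character polarity is set by the outgroup: the derived state is whichever differs from the outgroup's state, so for C2 the derived state is '0', and for the remaining characters it is '1'.
C1 (derived state '1') is shared by Lineage B, Lineage F, and Lineage Y — a synapomorphy uniting that clade.
C2: derived state '0' in Lineage D only — an autapomorphy, so it tells us nothing about relationships among taxa.
Only Lineage B and Lineage F show the derived state '1' for C3, supporting them as a clade.
C4: derived state '1' in Lineage D only — an autapomorphy, so it tells us nothing about relationships among taxa.
Only Lineage B, Lineage F, Lineage X, and Lineage Y show the derived state '1' for C5, supporting them as a clade.
Most parsimonious ingroup topology: ((((Lineage F,Lineage B),Lineage Y),Lineage X),Lineage D).
Lineage F and Lineage B form a cherry on this tree, so they are sister taxa.

Lineage B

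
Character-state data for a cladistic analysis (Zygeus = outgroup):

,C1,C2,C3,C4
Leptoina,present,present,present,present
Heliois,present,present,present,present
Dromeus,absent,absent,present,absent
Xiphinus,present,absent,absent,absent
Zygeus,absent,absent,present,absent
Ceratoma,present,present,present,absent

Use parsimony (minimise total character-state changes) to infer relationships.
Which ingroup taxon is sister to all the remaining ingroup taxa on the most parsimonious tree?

Character polarity is set by the outgroup: the derived state is whichever differs from the outgroup's state, so for C3 the derived state is 'absent', and for the remaining characters it is 'present'.
C1 (derived state 'present') is shared by Ceratoma, Heliois, Leptoina, and Xiphinus — a synapomorphy uniting that clade.
C2 (derived state 'present') is shared by Ceratoma, Heliois, and Leptoina — a synapomorphy uniting that clade.
C3 (derived state 'absent') is unique to Xiphinus (autapomorphy; uninformative for grouping).
Only Heliois and Leptoina show the derived state 'present' for C4, supporting them as a clade.
Most parsimonious ingroup topology: (Dromeus,((Ceratoma,(Heliois,Leptoina)),Xiphinus)).
Dromeus is sister to the clade containing all other ingroup taxa, so it is the earliest-diverging (most basal) ingroup lineage.

Dromeus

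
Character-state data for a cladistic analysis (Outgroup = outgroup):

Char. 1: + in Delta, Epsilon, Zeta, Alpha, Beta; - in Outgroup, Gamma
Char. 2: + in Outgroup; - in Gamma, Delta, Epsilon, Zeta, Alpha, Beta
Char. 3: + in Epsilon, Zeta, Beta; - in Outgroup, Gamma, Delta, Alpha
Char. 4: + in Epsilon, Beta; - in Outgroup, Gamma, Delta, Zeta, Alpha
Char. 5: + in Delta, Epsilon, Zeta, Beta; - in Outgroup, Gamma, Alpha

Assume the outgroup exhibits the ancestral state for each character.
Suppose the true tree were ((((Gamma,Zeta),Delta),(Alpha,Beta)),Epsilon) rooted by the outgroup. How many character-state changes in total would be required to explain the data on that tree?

Map each character onto ((((Gamma,Zeta),Delta),(Alpha,Beta)),Epsilon) (rooted by Outgroup) and count the minimum state changes it requires (Fitch parsimony):
Char. 1: 2; Char. 2: 1; Char. 3: 3; Char. 4: 2; Char. 5: 3.
Total tree length = 11.

11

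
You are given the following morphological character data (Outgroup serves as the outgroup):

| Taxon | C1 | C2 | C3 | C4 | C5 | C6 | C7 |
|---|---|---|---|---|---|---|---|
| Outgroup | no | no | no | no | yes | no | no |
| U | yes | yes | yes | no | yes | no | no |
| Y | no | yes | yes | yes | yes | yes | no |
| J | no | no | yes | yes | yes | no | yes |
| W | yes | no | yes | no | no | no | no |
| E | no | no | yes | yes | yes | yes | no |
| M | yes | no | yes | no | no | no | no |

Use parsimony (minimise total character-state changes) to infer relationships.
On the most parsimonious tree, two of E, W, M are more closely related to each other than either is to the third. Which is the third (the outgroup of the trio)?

Character polarity is set by the outgroup: the derived state is whichever differs from the outgroup's state, so for C5 the derived state is 'no', and for the remaining characters it is 'yes'.
C1: derived state 'yes' in M, U, and W only — synapomorphy for {M, U, W}.
C2 (state 'yes') occurs in U and Y but conflicts with the nesting implied by the other characters — most parsimoniously interpreted as homoplasy.
All ingroup taxa share the derived state 'yes' for C3; it defines the ingroup but does not resolve relationships within it.
C4: derived state 'yes' in E, J, and Y only — synapomorphy for {E, J, Y}.
Only M and W show the derived state 'no' for C5, supporting them as a clade.
C6 (derived state 'yes') is shared by E and Y — a synapomorphy uniting that clade.
C7: derived state 'yes' in J only — an autapomorphy, so it tells us nothing about relationships among taxa.
Most parsimonious ingroup topology: ((U,(W,M)),((Y,E),J)).
M and W share a more recent common ancestor with each other than either does with E, so E is the least closely related of the three.

E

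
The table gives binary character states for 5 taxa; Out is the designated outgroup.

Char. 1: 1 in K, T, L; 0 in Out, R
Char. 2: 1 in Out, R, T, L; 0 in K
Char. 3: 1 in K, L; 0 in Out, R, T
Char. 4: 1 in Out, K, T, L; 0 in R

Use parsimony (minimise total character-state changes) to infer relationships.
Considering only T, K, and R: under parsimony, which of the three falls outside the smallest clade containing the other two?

Character polarity is set by the outgroup: the derived state is whichever differs from the outgroup's state, so for Char. 2, Char. 4 the derived state is '0', and for the remaining characters it is '1'.
Char. 1: derived state '1' in K, L, and T only — synapomorphy for {K, L, T}.
Char. 2: derived state '0' in K only — an autapomorphy, so it tells us nothing about relationships among taxa.
Char. 3 (derived state '1') is shared by K and L — a synapomorphy uniting that clade.
Char. 4 (derived state '0') is unique to R (autapomorphy; uninformative for grouping).
Most parsimonious ingroup topology: (((K,L),T),R).
K and T share a more recent common ancestor with each other than either does with R, so R is the least closely related of the three.

R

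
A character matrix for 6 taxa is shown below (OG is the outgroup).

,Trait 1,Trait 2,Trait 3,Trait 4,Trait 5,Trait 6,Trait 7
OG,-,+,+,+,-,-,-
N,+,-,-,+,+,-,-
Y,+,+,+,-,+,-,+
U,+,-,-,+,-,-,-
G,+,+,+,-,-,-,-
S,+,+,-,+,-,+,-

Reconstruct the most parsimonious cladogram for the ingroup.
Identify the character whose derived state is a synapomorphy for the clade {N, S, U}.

Trait 3

Character polarity is set by the outgroup: the derived state is whichever differs from the outgroup's state, so for Trait 2, Trait 3, Trait 4 the derived state is '-', and for the remaining characters it is '+'.
All ingroup taxa share the derived state '+' for Trait 1; it defines the ingroup but does not resolve relationships within it.
Trait 2: derived state '-' in N and U only — synapomorphy for {N, U}.
Trait 3: derived state '-' in N, S, and U only — synapomorphy for {N, S, U}.
Only G and Y show the derived state '-' for Trait 4, supporting them as a clade.
Trait 5 (state '+') occurs in N and Y but conflicts with the nesting implied by the other characters — most parsimoniously interpreted as homoplasy.
Trait 6: derived state '+' in S only — an autapomorphy, so it tells us nothing about relationships among taxa.
Trait 7: derived state '+' in Y only — an autapomorphy, so it tells us nothing about relationships among taxa.
Most parsimonious ingroup topology: (((N,U),S),(Y,G)).
The clade {N, S, U} is supported by Trait 3: its derived state '-' occurs in exactly those taxa and in no other taxon (including the outgroup).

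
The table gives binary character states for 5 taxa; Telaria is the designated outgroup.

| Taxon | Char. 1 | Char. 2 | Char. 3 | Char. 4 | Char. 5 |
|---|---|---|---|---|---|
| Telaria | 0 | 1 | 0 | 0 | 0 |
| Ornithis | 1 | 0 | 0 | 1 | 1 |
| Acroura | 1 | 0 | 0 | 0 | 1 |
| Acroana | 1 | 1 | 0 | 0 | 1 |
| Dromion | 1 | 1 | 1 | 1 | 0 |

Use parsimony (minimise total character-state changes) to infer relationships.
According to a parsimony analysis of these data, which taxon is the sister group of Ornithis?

Character polarity is set by the outgroup: the derived state is whichever differs from the outgroup's state, so for Char. 2 the derived state is '0', and for the remaining characters it is '1'.
All ingroup taxa share the derived state '1' for Char. 1; it defines the ingroup but does not resolve relationships within it.
Only Acroura and Ornithis show the derived state '0' for Char. 2, supporting them as a clade.
Char. 3 (derived state '1') is unique to Dromion (autapomorphy; uninformative for grouping).
Char. 4 (state '1') occurs in Dromion and Ornithis but conflicts with the nesting implied by the other characters — most parsimoniously interpreted as homoplasy.
Only Acroana, Acroura, and Ornithis show the derived state '1' for Char. 5, supporting them as a clade.
Most parsimonious ingroup topology: (((Ornithis,Acroura),Acroana),Dromion).
Ornithis and Acroura form a cherry on this tree, so they are sister taxa.

Acroura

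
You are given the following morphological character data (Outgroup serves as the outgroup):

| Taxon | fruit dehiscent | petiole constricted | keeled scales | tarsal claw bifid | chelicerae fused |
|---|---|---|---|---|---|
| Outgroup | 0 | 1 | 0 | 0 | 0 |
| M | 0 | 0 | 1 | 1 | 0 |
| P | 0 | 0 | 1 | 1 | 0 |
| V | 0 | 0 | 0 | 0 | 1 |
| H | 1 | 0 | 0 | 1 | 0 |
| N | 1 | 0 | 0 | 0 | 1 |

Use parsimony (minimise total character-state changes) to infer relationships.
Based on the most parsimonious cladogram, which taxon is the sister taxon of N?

V

Character polarity is set by the outgroup: the derived state is whichever differs from the outgroup's state, so for petiole constricted the derived state is '0', and for the remaining characters it is '1'.
fruit dehiscent groups H and N, which is incompatible with the clades supported by the remaining characters; treating it as convergent (homoplasy) costs fewer steps than any alternative tree.
All ingroup taxa share the derived state '0' for petiole constricted; it defines the ingroup but does not resolve relationships within it.
Only M and P show the derived state '1' for keeled scales, supporting them as a clade.
tarsal claw bifid: derived state '1' in H, M, and P only — synapomorphy for {H, M, P}.
chelicerae fused: derived state '1' in N and V only — synapomorphy for {N, V}.
Most parsimonious ingroup topology: (((M,P),H),(V,N)).
N and V form a cherry on this tree, so they are sister taxa.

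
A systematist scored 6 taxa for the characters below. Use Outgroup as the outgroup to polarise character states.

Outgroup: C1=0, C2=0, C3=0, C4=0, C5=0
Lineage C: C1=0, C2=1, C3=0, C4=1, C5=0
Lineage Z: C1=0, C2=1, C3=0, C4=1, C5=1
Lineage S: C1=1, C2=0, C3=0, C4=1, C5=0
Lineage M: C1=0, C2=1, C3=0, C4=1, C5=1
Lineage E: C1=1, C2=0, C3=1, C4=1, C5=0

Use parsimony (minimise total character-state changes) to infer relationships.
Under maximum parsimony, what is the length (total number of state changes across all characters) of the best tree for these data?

5

The outgroup has state '0' for every character, so '1' is the derived state throughout.
Only Lineage E and Lineage S show the derived state '1' for C1, supporting them as a clade.
C2 (derived state '1') is shared by Lineage C, Lineage M, and Lineage Z — a synapomorphy uniting that clade.
C3 (derived state '1') is unique to Lineage E (autapomorphy; uninformative for grouping).
C4 (derived state '1') is shared by all ingroup taxa — unites the whole ingroup.
Only Lineage M and Lineage Z show the derived state '1' for C5, supporting them as a clade.
Most parsimonious ingroup topology: ((Lineage C,(Lineage Z,Lineage M)),(Lineage S,Lineage E)).
Changes per character on this tree: C1: 1; C2: 1; C3: 1; C4: 1; C5: 1.
Total = 5.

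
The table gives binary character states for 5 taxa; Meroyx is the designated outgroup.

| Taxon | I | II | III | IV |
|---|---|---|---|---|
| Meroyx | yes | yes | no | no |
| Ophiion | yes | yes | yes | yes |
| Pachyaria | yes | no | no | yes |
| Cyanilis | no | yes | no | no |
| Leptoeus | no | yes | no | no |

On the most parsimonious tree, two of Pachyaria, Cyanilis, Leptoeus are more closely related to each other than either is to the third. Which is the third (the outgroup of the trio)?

Pachyaria

Character polarity is set by the outgroup: the derived state is whichever differs from the outgroup's state, so for I, II the derived state is 'no', and for the remaining characters it is 'yes'.
Only Cyanilis and Leptoeus show the derived state 'no' for I, supporting them as a clade.
II: derived state 'no' in Pachyaria only — an autapomorphy, so it tells us nothing about relationships among taxa.
III (derived state 'yes') is unique to Ophiion (autapomorphy; uninformative for grouping).
IV (derived state 'yes') is shared by Ophiion and Pachyaria — a synapomorphy uniting that clade.
Most parsimonious ingroup topology: ((Ophiion,Pachyaria),(Cyanilis,Leptoeus)).
Cyanilis and Leptoeus share a more recent common ancestor with each other than either does with Pachyaria, so Pachyaria is the least closely related of the three.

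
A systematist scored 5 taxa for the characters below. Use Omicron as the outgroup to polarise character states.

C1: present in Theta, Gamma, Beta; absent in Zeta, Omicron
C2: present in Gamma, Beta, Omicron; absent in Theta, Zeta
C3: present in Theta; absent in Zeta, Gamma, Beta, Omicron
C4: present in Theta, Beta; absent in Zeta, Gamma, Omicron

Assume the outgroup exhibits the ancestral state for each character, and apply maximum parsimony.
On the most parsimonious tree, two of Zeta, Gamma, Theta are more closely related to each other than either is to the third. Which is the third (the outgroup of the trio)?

Zeta

Character polarity is set by the outgroup: the derived state is whichever differs from the outgroup's state, so for C2 the derived state is 'absent', and for the remaining characters it is 'present'.
C1 (derived state 'present') is shared by Beta, Gamma, and Theta — a synapomorphy uniting that clade.
C2 groups Theta and Zeta, which is incompatible with the clades supported by the remaining characters; treating it as convergent (homoplasy) costs fewer steps than any alternative tree.
C3: derived state 'present' in Theta only — an autapomorphy, so it tells us nothing about relationships among taxa.
C4: derived state 'present' in Beta and Theta only — synapomorphy for {Beta, Theta}.
Most parsimonious ingroup topology: (Zeta,(Gamma,(Theta,Beta))).
Theta and Gamma share a more recent common ancestor with each other than either does with Zeta, so Zeta is the least closely related of the three.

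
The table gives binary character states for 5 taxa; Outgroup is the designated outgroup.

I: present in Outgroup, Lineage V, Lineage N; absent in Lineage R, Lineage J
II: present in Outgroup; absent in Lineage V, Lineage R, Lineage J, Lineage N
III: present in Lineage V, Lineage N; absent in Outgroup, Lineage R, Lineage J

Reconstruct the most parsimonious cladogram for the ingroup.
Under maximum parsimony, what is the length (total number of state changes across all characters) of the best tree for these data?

3

Character polarity is set by the outgroup: the derived state is whichever differs from the outgroup's state, so for I, II the derived state is 'absent', and for the remaining characters it is 'present'.
Only Lineage J and Lineage R show the derived state 'absent' for I, supporting them as a clade.
II (derived state 'absent') is shared by all ingroup taxa — unites the whole ingroup.
III: derived state 'present' in Lineage N and Lineage V only — synapomorphy for {Lineage N, Lineage V}.
Most parsimonious ingroup topology: ((Lineage V,Lineage N),(Lineage R,Lineage J)).
Changes per character on this tree: I: 1; II: 1; III: 1.
Total = 3.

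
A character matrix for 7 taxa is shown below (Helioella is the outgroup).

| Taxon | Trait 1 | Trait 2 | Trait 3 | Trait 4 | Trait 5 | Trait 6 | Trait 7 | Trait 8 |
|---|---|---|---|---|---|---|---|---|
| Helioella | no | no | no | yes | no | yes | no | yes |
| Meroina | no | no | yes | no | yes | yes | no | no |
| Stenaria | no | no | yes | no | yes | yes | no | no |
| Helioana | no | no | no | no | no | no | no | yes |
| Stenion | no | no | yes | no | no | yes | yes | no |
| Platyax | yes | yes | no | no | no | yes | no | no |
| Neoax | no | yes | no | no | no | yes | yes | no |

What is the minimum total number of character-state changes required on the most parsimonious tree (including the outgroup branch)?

9

Character polarity is set by the outgroup: the derived state is whichever differs from the outgroup's state, so for Trait 4, Trait 6, Trait 8 the derived state is 'no', and for the remaining characters it is 'yes'.
Trait 1 (derived state 'yes') is unique to Platyax (autapomorphy; uninformative for grouping).
Trait 2: derived state 'yes' in Neoax and Platyax only — synapomorphy for {Neoax, Platyax}.
Only Meroina, Stenaria, and Stenion show the derived state 'yes' for Trait 3, supporting them as a clade.
Trait 4 (derived state 'no') is shared by all ingroup taxa — unites the whole ingroup.
Only Meroina and Stenaria show the derived state 'yes' for Trait 5, supporting them as a clade.
Trait 6 (derived state 'no') is unique to Helioana (autapomorphy; uninformative for grouping).
Trait 7 (state 'yes') occurs in Neoax and Stenion but conflicts with the nesting implied by the other characters — most parsimoniously interpreted as homoplasy.
Only Meroina, Neoax, Platyax, Stenaria, and Stenion show the derived state 'no' for Trait 8, supporting them as a clade.
Most parsimonious ingroup topology: ((((Meroina,Stenaria),Stenion),(Platyax,Neoax)),Helioana).
Changes per character on this tree: Trait 1: 1; Trait 2: 1; Trait 3: 1; Trait 4: 1; Trait 5: 1; Trait 6: 1; Trait 7: 2; Trait 8: 1.
Total = 9.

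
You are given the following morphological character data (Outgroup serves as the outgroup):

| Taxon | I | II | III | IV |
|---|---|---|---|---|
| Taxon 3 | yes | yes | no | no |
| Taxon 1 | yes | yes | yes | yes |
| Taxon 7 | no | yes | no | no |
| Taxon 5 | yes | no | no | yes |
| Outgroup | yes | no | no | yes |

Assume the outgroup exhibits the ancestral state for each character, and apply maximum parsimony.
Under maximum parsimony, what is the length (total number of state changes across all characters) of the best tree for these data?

4

Character polarity is set by the outgroup: the derived state is whichever differs from the outgroup's state, so for I, IV the derived state is 'no', and for the remaining characters it is 'yes'.
I: derived state 'no' in Taxon 7 only — an autapomorphy, so it tells us nothing about relationships among taxa.
II: derived state 'yes' in Taxon 1, Taxon 3, and Taxon 7 only — synapomorphy for {Taxon 1, Taxon 3, Taxon 7}.
III: derived state 'yes' in Taxon 1 only — an autapomorphy, so it tells us nothing about relationships among taxa.
IV: derived state 'no' in Taxon 3 and Taxon 7 only — synapomorphy for {Taxon 3, Taxon 7}.
Most parsimonious ingroup topology: (Taxon 5,(Taxon 1,(Taxon 7,Taxon 3))).
Changes per character on this tree: I: 1; II: 1; III: 1; IV: 1.
Total = 4.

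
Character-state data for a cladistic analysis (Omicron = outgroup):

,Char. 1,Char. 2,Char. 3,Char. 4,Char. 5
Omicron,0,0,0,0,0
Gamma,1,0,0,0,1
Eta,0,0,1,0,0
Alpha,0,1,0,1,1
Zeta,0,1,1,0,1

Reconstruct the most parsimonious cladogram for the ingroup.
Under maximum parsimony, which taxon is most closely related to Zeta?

The outgroup has state '0' for every character, so '1' is the derived state throughout.
Char. 1 (derived state '1') is unique to Gamma (autapomorphy; uninformative for grouping).
Only Alpha and Zeta show the derived state '1' for Char. 2, supporting them as a clade.
Char. 3 (state '1') occurs in Eta and Zeta but conflicts with the nesting implied by the other characters — most parsimoniously interpreted as homoplasy.
Char. 4: derived state '1' in Alpha only — an autapomorphy, so it tells us nothing about relationships among taxa.
Char. 5: derived state '1' in Alpha, Gamma, and Zeta only — synapomorphy for {Alpha, Gamma, Zeta}.
Most parsimonious ingroup topology: ((Gamma,(Alpha,Zeta)),Eta).
Zeta and Alpha form a cherry on this tree, so they are sister taxa.

Alpha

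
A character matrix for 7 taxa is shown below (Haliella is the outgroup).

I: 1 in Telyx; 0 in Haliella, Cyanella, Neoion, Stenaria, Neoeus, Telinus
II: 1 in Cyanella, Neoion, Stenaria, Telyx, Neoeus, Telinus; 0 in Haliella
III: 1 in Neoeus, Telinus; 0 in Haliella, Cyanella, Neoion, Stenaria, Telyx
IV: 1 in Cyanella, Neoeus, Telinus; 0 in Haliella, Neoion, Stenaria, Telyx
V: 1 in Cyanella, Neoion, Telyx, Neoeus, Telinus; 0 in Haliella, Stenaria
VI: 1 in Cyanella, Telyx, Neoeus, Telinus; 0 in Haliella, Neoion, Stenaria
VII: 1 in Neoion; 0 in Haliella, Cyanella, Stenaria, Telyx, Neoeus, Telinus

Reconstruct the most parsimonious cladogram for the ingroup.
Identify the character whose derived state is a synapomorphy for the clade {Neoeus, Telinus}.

III

The outgroup has state '0' for every character, so '1' is the derived state throughout.
I: derived state '1' in Telyx only — an autapomorphy, so it tells us nothing about relationships among taxa.
All ingroup taxa share the derived state '1' for II; it defines the ingroup but does not resolve relationships within it.
Only Neoeus and Telinus show the derived state '1' for III, supporting them as a clade.
IV (derived state '1') is shared by Cyanella, Neoeus, and Telinus — a synapomorphy uniting that clade.
Only Cyanella, Neoeus, Neoion, Telinus, and Telyx show the derived state '1' for V, supporting them as a clade.
VI: derived state '1' in Cyanella, Neoeus, Telinus, and Telyx only — synapomorphy for {Cyanella, Neoeus, Telinus, Telyx}.
VII (derived state '1') is unique to Neoion (autapomorphy; uninformative for grouping).
Most parsimonious ingroup topology: ((((Cyanella,(Neoeus,Telinus)),Telyx),Neoion),Stenaria).
The clade {Neoeus, Telinus} is supported by III: its derived state '1' occurs in exactly those taxa and in no other taxon (including the outgroup).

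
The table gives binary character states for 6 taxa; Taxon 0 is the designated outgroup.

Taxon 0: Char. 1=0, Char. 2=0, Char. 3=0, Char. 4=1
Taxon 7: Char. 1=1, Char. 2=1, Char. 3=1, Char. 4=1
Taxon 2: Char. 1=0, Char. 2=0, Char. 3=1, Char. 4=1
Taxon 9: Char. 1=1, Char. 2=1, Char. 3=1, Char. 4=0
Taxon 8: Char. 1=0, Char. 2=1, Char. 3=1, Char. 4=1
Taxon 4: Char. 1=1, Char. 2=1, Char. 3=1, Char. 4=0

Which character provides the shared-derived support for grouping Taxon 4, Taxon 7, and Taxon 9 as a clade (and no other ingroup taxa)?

Char. 1

Character polarity is set by the outgroup: the derived state is whichever differs from the outgroup's state, so for Char. 4 the derived state is '0', and for the remaining characters it is '1'.
Char. 1: derived state '1' in Taxon 4, Taxon 7, and Taxon 9 only — synapomorphy for {Taxon 4, Taxon 7, Taxon 9}.
Char. 2: derived state '1' in Taxon 4, Taxon 7, Taxon 8, and Taxon 9 only — synapomorphy for {Taxon 4, Taxon 7, Taxon 8, Taxon 9}.
Char. 3 (derived state '1') is shared by all ingroup taxa — unites the whole ingroup.
Char. 4: derived state '0' in Taxon 4 and Taxon 9 only — synapomorphy for {Taxon 4, Taxon 9}.
Most parsimonious ingroup topology: (((Taxon 7,(Taxon 9,Taxon 4)),Taxon 8),Taxon 2).
The clade {Taxon 4, Taxon 7, Taxon 9} is supported by Char. 1: its derived state '1' occurs in exactly those taxa and in no other taxon (including the outgroup).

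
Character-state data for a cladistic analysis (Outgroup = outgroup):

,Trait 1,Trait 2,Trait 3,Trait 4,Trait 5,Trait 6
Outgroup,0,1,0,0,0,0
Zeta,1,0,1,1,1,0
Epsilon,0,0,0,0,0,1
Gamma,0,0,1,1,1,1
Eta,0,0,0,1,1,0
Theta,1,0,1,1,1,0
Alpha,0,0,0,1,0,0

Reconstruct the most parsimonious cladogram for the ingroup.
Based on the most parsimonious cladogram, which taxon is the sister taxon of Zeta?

Theta

Character polarity is set by the outgroup: the derived state is whichever differs from the outgroup's state, so for Trait 2 the derived state is '0', and for the remaining characters it is '1'.
Trait 1: derived state '1' in Theta and Zeta only — synapomorphy for {Theta, Zeta}.
Trait 2 (derived state '0') is shared by all ingroup taxa — unites the whole ingroup.
Trait 3 (derived state '1') is shared by Gamma, Theta, and Zeta — a synapomorphy uniting that clade.
Trait 4 (derived state '1') is shared by Alpha, Eta, Gamma, Theta, and Zeta — a synapomorphy uniting that clade.
Trait 5: derived state '1' in Eta, Gamma, Theta, and Zeta only — synapomorphy for {Eta, Gamma, Theta, Zeta}.
Trait 6 (state '1') occurs in Epsilon and Gamma but conflicts with the nesting implied by the other characters — most parsimoniously interpreted as homoplasy.
Most parsimonious ingroup topology: (((((Zeta,Theta),Gamma),Eta),Alpha),Epsilon).
Zeta and Theta form a cherry on this tree, so they are sister taxa.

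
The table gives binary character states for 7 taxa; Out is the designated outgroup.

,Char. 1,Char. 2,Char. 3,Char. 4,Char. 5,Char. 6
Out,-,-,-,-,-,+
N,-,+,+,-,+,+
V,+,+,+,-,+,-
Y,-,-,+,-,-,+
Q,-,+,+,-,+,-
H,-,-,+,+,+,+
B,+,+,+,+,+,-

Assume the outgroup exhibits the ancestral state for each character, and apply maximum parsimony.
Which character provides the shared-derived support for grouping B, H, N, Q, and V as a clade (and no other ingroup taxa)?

Char. 5

Character polarity is set by the outgroup: the derived state is whichever differs from the outgroup's state, so for Char. 6 the derived state is '-', and for the remaining characters it is '+'.
Char. 1: derived state '+' in B and V only — synapomorphy for {B, V}.
Char. 2: derived state '+' in B, N, Q, and V only — synapomorphy for {B, N, Q, V}.
All ingroup taxa share the derived state '+' for Char. 3; it defines the ingroup but does not resolve relationships within it.
Char. 4 (state '+') occurs in B and H but conflicts with the nesting implied by the other characters — most parsimoniously interpreted as homoplasy.
Char. 5 (derived state '+') is shared by B, H, N, Q, and V — a synapomorphy uniting that clade.
Char. 6 (derived state '-') is shared by B, Q, and V — a synapomorphy uniting that clade.
Most parsimonious ingroup topology: (((N,((V,B),Q)),H),Y).
The clade {B, H, N, Q, V} is supported by Char. 5: its derived state '+' occurs in exactly those taxa and in no other taxon (including the outgroup).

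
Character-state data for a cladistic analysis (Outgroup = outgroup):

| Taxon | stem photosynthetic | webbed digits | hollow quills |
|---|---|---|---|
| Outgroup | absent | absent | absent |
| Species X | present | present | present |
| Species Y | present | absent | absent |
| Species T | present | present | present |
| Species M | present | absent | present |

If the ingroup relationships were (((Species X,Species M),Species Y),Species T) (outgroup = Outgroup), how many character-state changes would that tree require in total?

5

Map each character onto (((Species X,Species M),Species Y),Species T) (rooted by Outgroup) and count the minimum state changes it requires (Fitch parsimony):
stem photosynthetic: 1; webbed digits: 2; hollow quills: 2.
Total tree length = 5.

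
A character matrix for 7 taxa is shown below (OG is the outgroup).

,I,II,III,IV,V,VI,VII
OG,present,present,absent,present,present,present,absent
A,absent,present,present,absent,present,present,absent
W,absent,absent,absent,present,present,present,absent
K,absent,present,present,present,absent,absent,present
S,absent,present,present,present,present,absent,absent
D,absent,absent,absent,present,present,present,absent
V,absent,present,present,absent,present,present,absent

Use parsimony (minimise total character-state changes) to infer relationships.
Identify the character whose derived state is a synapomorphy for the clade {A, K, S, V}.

Character polarity is set by the outgroup: the derived state is whichever differs from the outgroup's state, so for I, II, IV, V, VI the derived state is 'absent', and for the remaining characters it is 'present'.
All ingroup taxa share the derived state 'absent' for I; it defines the ingroup but does not resolve relationships within it.
II: derived state 'absent' in D and W only — synapomorphy for {D, W}.
III: derived state 'present' in A, K, S, and V only — synapomorphy for {A, K, S, V}.
IV: derived state 'absent' in A and V only — synapomorphy for {A, V}.
V (derived state 'absent') is unique to K (autapomorphy; uninformative for grouping).
VI: derived state 'absent' in K and S only — synapomorphy for {K, S}.
VII (derived state 'present') is unique to K (autapomorphy; uninformative for grouping).
Most parsimonious ingroup topology: (((A,V),(K,S)),(W,D)).
The clade {A, K, S, V} is supported by III: its derived state 'present' occurs in exactly those taxa and in no other taxon (including the outgroup).

III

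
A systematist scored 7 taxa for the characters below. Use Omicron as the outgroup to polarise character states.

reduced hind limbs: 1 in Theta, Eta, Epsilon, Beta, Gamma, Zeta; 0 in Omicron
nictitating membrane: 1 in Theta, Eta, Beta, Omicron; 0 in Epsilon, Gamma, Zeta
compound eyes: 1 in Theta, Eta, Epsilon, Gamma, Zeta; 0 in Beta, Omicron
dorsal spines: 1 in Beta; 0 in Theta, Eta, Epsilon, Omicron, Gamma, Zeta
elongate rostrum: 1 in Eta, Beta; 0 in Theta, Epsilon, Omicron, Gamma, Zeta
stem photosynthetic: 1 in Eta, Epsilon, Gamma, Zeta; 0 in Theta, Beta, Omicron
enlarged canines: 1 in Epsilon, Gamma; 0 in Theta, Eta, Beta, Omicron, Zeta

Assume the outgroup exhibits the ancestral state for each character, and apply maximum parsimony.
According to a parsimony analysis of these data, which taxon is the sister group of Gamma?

Epsilon

Character polarity is set by the outgroup: the derived state is whichever differs from the outgroup's state, so for nictitating membrane the derived state is '0', and for the remaining characters it is '1'.
All ingroup taxa share the derived state '1' for reduced hind limbs; it defines the ingroup but does not resolve relationships within it.
Only Epsilon, Gamma, and Zeta show the derived state '0' for nictitating membrane, supporting them as a clade.
Only Epsilon, Eta, Gamma, Theta, and Zeta show the derived state '1' for compound eyes, supporting them as a clade.
dorsal spines: derived state '1' in Beta only — an autapomorphy, so it tells us nothing about relationships among taxa.
elongate rostrum (state '1') occurs in Beta and Eta but conflicts with the nesting implied by the other characters — most parsimoniously interpreted as homoplasy.
stem photosynthetic: derived state '1' in Epsilon, Eta, Gamma, and Zeta only — synapomorphy for {Epsilon, Eta, Gamma, Zeta}.
enlarged canines (derived state '1') is shared by Epsilon and Gamma — a synapomorphy uniting that clade.
Most parsimonious ingroup topology: (Beta,((((Gamma,Epsilon),Zeta),Eta),Theta)).
Gamma and Epsilon form a cherry on this tree, so they are sister taxa.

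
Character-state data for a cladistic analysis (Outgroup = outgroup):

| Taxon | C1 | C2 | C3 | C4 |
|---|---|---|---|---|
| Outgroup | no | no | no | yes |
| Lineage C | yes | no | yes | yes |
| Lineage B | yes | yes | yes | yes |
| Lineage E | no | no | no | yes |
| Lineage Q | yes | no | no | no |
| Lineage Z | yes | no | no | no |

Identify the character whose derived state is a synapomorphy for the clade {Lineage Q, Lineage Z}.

C4

Character polarity is set by the outgroup: the derived state is whichever differs from the outgroup's state, so for C4 the derived state is 'no', and for the remaining characters it is 'yes'.
C1 (derived state 'yes') is shared by Lineage B, Lineage C, Lineage Q, and Lineage Z — a synapomorphy uniting that clade.
C2 (derived state 'yes') is unique to Lineage B (autapomorphy; uninformative for grouping).
Only Lineage B and Lineage C show the derived state 'yes' for C3, supporting them as a clade.
Only Lineage Q and Lineage Z show the derived state 'no' for C4, supporting them as a clade.
Most parsimonious ingroup topology: (((Lineage C,Lineage B),(Lineage Q,Lineage Z)),Lineage E).
The clade {Lineage Q, Lineage Z} is supported by C4: its derived state 'no' occurs in exactly those taxa and in no other taxon (including the outgroup).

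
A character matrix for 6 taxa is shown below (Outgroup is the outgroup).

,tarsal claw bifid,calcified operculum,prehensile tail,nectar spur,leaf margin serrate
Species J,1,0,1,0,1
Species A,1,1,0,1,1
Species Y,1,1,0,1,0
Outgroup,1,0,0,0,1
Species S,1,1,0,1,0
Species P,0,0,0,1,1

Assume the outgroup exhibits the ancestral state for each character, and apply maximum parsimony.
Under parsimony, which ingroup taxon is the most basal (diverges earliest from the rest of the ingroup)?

Character polarity is set by the outgroup: the derived state is whichever differs from the outgroup's state, so for tarsal claw bifid, leaf margin serrate the derived state is '0', and for the remaining characters it is '1'.
tarsal claw bifid: derived state '0' in Species P only — an autapomorphy, so it tells us nothing about relationships among taxa.
Only Species A, Species S, and Species Y show the derived state '1' for calcified operculum, supporting them as a clade.
prehensile tail (derived state '1') is unique to Species J (autapomorphy; uninformative for grouping).
nectar spur (derived state '1') is shared by Species A, Species P, Species S, and Species Y — a synapomorphy uniting that clade.
leaf margin serrate (derived state '0') is shared by Species S and Species Y — a synapomorphy uniting that clade.
Most parsimonious ingroup topology: ((((Species Y,Species S),Species A),Species P),Species J).
Species J is sister to the clade containing all other ingroup taxa, so it is the earliest-diverging (most basal) ingroup lineage.

Species J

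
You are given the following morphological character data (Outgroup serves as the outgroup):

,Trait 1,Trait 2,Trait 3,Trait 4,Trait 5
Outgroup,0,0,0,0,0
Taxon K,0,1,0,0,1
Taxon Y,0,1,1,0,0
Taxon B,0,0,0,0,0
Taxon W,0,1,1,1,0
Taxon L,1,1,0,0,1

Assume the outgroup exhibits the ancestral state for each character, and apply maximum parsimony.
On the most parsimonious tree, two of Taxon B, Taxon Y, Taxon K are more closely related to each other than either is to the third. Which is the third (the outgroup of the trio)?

Taxon B

The outgroup has state '0' for every character, so '1' is the derived state throughout.
Trait 1: derived state '1' in Taxon L only — an autapomorphy, so it tells us nothing about relationships among taxa.
Only Taxon K, Taxon L, Taxon W, and Taxon Y show the derived state '1' for Trait 2, supporting them as a clade.
Trait 3: derived state '1' in Taxon W and Taxon Y only — synapomorphy for {Taxon W, Taxon Y}.
Trait 4: derived state '1' in Taxon W only — an autapomorphy, so it tells us nothing about relationships among taxa.
Trait 5: derived state '1' in Taxon K and Taxon L only — synapomorphy for {Taxon K, Taxon L}.
Most parsimonious ingroup topology: (Taxon B,((Taxon Y,Taxon W),(Taxon L,Taxon K))).
Taxon K and Taxon Y share a more recent common ancestor with each other than either does with Taxon B, so Taxon B is the least closely related of the three.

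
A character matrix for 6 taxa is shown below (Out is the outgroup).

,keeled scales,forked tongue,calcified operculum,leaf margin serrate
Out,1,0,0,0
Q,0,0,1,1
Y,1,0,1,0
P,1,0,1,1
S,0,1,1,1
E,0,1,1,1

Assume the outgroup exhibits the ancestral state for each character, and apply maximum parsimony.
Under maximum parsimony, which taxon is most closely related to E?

Character polarity is set by the outgroup: the derived state is whichever differs from the outgroup's state, so for keeled scales the derived state is '0', and for the remaining characters it is '1'.
Only E, Q, and S show the derived state '0' for keeled scales, supporting them as a clade.
forked tongue: derived state '1' in E and S only — synapomorphy for {E, S}.
All ingroup taxa share the derived state '1' for calcified operculum; it defines the ingroup but does not resolve relationships within it.
leaf margin serrate (derived state '1') is shared by E, P, Q, and S — a synapomorphy uniting that clade.
Most parsimonious ingroup topology: (((Q,(S,E)),P),Y).
E and S form a cherry on this tree, so they are sister taxa.

S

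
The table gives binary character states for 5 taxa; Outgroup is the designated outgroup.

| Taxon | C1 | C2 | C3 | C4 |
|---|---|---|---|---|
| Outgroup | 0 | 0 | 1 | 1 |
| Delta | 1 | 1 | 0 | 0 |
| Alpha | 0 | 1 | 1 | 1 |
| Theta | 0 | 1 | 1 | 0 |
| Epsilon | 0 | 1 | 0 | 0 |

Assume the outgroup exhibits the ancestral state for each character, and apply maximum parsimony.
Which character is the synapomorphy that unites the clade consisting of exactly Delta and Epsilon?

Character polarity is set by the outgroup: the derived state is whichever differs from the outgroup's state, so for C3, C4 the derived state is '0', and for the remaining characters it is '1'.
C1: derived state '1' in Delta only — an autapomorphy, so it tells us nothing about relationships among taxa.
C2 (derived state '1') is shared by all ingroup taxa — unites the whole ingroup.
C3 (derived state '0') is shared by Delta and Epsilon — a synapomorphy uniting that clade.
Only Delta, Epsilon, and Theta show the derived state '0' for C4, supporting them as a clade.
Most parsimonious ingroup topology: (((Delta,Epsilon),Theta),Alpha).
The clade {Delta, Epsilon} is supported by C3: its derived state '0' occurs in exactly those taxa and in no other taxon (including the outgroup).

C3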